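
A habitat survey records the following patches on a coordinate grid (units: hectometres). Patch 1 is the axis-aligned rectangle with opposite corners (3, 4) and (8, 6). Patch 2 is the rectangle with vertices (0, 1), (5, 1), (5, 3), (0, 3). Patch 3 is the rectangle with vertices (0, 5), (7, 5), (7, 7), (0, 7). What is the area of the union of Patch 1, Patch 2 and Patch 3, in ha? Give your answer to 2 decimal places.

By inclusion–exclusion:
Individual areas: |Patch 1| = 10, |Patch 2| = 10, |Patch 3| = 14.
|Patch 1∩Patch 2| = 0 (no overlap).
|Patch 1∩Patch 3|: x∈[3,7], y∈[5,6] → 4·1 = 4.
|Patch 2∩Patch 3| = 0 (no overlap).
|Patch 1∩Patch 2∩Patch 3| = 0.
|Patch 1 ∪ Patch 2 ∪ Patch 3| = 34 − 4 + 0 = 30.00.

30.00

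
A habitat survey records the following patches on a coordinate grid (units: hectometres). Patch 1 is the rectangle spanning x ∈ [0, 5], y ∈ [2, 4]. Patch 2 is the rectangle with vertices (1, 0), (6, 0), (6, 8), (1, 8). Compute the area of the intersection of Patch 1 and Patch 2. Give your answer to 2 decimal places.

8.00

|Patch 1∩Patch 2|: x∈[1,5], y∈[2,4] → 4·2 = 8.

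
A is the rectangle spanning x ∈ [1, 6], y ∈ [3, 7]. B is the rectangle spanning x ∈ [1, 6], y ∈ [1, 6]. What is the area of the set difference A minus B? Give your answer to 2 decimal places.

|A∩B|: x∈[1,6], y∈[3,6] → 5·3 = 15.
|A| = 20.
|A ∖ B| = |A| − |A∩B| = 20 − 15 = 5.00.

5.00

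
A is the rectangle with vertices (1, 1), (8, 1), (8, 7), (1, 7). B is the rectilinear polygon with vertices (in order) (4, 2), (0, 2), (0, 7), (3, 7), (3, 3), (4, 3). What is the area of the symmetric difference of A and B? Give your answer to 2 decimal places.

|A| = 42, |B| = 16, |A∩B| = 11.
|A △ B| = |A| + |B| − 2·|A∩B| = 42 + 16 − 22 = 36.00.

36.00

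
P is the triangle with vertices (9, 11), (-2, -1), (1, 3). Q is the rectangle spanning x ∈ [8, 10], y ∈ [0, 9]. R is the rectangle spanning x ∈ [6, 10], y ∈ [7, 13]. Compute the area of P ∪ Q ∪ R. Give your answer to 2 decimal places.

By inclusion–exclusion:
Individual areas: |P| = 4, |Q| = 18, |R| = 24.
|P∩Q| = 0.
|P∩R| = 0.4091.
|Q∩R|: x∈[8,10], y∈[7,9] → 2·2 = 4.
|P∩Q∩R| = 0.
|P ∪ Q ∪ R| = 46 − 4.4091 + 0 = 41.59.

41.59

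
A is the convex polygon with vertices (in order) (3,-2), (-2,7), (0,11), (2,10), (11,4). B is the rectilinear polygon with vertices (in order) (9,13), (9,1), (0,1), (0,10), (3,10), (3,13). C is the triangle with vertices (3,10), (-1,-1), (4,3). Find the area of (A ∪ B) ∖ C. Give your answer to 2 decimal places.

101.30

|A ∪ B| = 118.9333.
|(A ∪ B) ∩ C| = 17.6327.
|(A ∪ B) ∖ C| = 118.9333 − 17.6327 = 101.30.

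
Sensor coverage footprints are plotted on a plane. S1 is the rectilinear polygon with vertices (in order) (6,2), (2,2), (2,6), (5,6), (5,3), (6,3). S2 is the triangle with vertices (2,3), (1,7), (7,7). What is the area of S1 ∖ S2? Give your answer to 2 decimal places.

|S1| = 13, |S1∩S2| = 5.4.
|S1 ∖ S2| = |S1| − |S1∩S2| = 13 − 5.4 = 7.60.

7.60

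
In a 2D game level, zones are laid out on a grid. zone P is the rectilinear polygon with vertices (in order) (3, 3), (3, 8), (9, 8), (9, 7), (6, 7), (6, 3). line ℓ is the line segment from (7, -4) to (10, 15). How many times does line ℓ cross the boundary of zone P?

2

The segment meets the boundary at (8.895,8), (8.737,7).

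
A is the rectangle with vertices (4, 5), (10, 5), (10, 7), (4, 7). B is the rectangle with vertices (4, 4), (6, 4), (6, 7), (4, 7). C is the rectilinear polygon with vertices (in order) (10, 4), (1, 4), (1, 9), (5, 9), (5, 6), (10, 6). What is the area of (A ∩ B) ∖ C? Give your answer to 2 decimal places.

1.00

|A ∩ B| = 4.
|(A ∩ B) ∩ C| = 3.
|(A ∩ B) ∖ C| = 4 − 3 = 1.00.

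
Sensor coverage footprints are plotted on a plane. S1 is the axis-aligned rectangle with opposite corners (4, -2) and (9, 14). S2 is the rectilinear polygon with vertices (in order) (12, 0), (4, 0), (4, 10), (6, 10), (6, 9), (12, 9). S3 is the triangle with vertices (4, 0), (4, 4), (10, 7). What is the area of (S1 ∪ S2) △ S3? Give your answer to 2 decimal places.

95.00

|S1 ∪ S2| = 107.
|(S1 ∪ S2) ∩ S3| = 12.
|(S1 ∪ S2) △ S3| = 107 + 12 − 24 = 95.00.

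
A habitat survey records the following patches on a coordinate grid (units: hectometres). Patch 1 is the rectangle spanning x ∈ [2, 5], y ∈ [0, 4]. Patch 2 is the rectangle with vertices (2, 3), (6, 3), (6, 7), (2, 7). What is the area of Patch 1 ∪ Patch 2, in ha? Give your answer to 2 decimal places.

By inclusion–exclusion:
Individual areas: |Patch 1| = 12, |Patch 2| = 16.
|Patch 1∩Patch 2|: x∈[2,5], y∈[3,4] → 3·1 = 3.
|Patch 1 ∪ Patch 2| = 28 − 3 = 25.00.

25.00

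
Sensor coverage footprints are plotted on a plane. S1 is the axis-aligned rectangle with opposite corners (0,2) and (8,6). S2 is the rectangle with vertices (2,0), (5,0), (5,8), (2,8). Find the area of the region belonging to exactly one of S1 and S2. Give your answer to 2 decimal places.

|S1∩S2|: x∈[2,5], y∈[2,6] → 3·4 = 12.
|S1 △ S2| = |S1| + |S2| − 2·|S1∩S2| = 32 + 24 − 24 = 32.00.

32.00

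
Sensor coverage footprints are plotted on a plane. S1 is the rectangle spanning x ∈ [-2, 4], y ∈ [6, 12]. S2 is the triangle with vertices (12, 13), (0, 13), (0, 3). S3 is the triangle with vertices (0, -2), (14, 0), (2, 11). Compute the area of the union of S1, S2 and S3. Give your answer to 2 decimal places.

By inclusion–exclusion:
Individual areas: |S1| = 36, |S2| = 60, |S3| = 89.
|S1∩S2| = 23.9333.
|S1∩S3| = 10.0897.
|S2∩S3| = 14.9995.
|S1∩S2∩S3| = 10.0231.
|S1 ∪ S2 ∪ S3| = 185 − 49.0226 + 10.0231 = 146.00.

146.00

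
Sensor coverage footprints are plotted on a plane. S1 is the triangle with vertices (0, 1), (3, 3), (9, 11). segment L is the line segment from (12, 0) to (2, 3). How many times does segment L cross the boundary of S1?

The segment meets the boundary at (2.69,2.793).

1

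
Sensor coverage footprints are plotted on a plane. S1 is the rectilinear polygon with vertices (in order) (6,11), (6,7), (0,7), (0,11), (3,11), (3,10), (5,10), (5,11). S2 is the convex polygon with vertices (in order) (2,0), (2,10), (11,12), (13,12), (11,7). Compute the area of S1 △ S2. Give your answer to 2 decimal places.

68.72

|S1| = 22, |S2| = 72.5, |S1∩S2| = 12.8889.
|S1 △ S2| = |S1| + |S2| − 2·|S1∩S2| = 22 + 72.5 − 25.7778 = 68.72.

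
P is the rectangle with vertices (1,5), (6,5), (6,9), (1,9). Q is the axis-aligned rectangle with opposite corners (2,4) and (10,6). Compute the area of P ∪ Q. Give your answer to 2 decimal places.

By inclusion–exclusion:
Individual areas: |P| = 20, |Q| = 16.
|P∩Q|: x∈[2,6], y∈[5,6] → 4·1 = 4.
|P ∪ Q| = 36 − 4 = 32.00.

32.00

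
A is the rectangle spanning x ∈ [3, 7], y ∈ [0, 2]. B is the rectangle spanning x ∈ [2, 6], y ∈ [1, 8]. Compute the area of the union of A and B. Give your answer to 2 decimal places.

By inclusion–exclusion:
Individual areas: |A| = 8, |B| = 28.
|A∩B|: x∈[3,6], y∈[1,2] → 3·1 = 3.
|A ∪ B| = 36 − 3 = 33.00.

33.00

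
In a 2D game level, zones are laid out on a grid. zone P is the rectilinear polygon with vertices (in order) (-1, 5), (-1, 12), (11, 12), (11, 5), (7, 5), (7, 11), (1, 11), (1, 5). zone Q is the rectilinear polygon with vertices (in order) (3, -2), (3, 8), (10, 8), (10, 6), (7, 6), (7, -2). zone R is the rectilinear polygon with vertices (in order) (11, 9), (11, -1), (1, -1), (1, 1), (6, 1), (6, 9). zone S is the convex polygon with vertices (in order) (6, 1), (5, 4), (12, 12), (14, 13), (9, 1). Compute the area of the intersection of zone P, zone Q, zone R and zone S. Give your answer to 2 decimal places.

4.71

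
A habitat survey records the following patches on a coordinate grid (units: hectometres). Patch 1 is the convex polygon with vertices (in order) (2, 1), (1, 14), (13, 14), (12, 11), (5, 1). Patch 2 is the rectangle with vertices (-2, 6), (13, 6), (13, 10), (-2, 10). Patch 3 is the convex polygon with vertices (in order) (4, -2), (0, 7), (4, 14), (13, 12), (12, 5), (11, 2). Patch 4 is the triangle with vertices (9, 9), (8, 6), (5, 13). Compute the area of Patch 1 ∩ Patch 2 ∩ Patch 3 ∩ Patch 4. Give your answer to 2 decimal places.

The intersection is the polygon with vertices (8,10), (9,9), (8,6), (6.286,10).
By the shoelace formula its area is 5.43.

5.43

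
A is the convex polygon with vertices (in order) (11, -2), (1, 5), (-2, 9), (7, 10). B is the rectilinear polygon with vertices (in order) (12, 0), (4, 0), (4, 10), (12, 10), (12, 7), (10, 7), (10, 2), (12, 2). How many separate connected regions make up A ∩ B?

1

A ∩ B is a single connected region.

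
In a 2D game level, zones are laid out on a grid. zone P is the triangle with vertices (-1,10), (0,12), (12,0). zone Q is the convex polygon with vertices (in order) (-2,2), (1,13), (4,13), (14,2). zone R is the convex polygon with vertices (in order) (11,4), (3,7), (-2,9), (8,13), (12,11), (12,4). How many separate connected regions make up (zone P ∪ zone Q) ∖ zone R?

(zone P ∪ zone Q) ∖ zone R splits into 2 disjoint pieces (area 10.628, area 56.7754).

2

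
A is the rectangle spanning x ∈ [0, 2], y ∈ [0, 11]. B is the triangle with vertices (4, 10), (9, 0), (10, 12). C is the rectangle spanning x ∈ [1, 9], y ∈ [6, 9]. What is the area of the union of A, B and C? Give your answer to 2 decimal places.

66.75

By inclusion–exclusion:
Individual areas: |A| = 22, |B| = 35, |C| = 24.
|A∩B| = 0.
|A∩C|: x∈[1,2], y∈[6,9] → 1·3 = 3.
|B∩C| = 11.25.
|A∩B∩C| = 0.
|A ∪ B ∪ C| = 81 − 14.25 + 0 = 66.75.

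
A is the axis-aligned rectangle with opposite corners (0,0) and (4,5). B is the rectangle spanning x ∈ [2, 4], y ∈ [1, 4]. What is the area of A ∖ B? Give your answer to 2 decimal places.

14.00

|A∩B|: x∈[2,4], y∈[1,4] → 2·3 = 6.
|A| = 20.
|A ∖ B| = |A| − |A∩B| = 20 − 6 = 14.00.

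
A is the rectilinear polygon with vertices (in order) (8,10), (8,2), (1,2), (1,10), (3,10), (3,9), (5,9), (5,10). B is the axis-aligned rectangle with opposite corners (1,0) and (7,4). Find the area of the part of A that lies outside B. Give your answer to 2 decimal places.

|A| = 54, |A∩B| = 12.
|A ∖ B| = |A| − |A∩B| = 54 − 12 = 42.00.

42.00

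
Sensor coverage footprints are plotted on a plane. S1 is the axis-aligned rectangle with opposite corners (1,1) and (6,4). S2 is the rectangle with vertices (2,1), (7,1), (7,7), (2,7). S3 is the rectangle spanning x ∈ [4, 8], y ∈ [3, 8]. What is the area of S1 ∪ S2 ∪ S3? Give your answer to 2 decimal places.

By inclusion–exclusion:
Individual areas: |S1| = 15, |S2| = 30, |S3| = 20.
|S1∩S2|: x∈[2,6], y∈[1,4] → 4·3 = 12.
|S1∩S3|: x∈[4,6], y∈[3,4] → 2·1 = 2.
|S2∩S3|: x∈[4,7], y∈[3,7] → 3·4 = 12.
|S1∩S2∩S3| = 2.
|S1 ∪ S2 ∪ S3| = 65 − 26 + 2 = 41.00.

41.00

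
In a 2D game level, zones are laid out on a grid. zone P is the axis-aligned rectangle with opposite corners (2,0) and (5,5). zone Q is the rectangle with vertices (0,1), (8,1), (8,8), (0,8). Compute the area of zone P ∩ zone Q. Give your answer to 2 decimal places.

12.00

|zone P∩zone Q|: x∈[2,5], y∈[1,5] → 3·4 = 12.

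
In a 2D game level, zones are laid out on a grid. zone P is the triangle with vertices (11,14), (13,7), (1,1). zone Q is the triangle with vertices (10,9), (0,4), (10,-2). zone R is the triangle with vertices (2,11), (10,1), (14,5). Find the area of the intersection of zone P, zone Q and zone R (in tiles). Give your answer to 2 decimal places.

10.50

The intersection is the polygon with vertices (8,8), (10,7), (10,5.5), (7.429,4.214), (5.429,6.714).
By the shoelace formula its area is 10.50.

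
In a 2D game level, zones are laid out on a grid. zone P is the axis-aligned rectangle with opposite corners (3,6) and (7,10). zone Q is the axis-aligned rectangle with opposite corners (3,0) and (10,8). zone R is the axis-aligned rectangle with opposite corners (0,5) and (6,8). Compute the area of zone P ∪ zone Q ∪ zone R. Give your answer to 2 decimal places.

By inclusion–exclusion:
Individual areas: |zone P| = 16, |zone Q| = 56, |zone R| = 18.
|zone P∩zone Q|: x∈[3,7], y∈[6,8] → 4·2 = 8.
|zone P∩zone R|: x∈[3,6], y∈[6,8] → 3·2 = 6.
|zone Q∩zone R|: x∈[3,6], y∈[5,8] → 3·3 = 9.
|zone P∩zone Q∩zone R| = 6.
|zone P ∪ zone Q ∪ zone R| = 90 − 23 + 6 = 73.00.

73.00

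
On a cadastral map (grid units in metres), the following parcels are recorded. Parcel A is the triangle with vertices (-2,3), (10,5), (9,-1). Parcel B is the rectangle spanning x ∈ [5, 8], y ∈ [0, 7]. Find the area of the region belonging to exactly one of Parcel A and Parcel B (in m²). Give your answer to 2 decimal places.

|Parcel A| = 35, |Parcel B| = 21, |Parcel A∩Parcel B| = 12.9659.
|Parcel A △ Parcel B| = |Parcel A| + |Parcel B| − 2·|Parcel A∩Parcel B| = 35 + 21 − 25.9318 = 30.07.

30.07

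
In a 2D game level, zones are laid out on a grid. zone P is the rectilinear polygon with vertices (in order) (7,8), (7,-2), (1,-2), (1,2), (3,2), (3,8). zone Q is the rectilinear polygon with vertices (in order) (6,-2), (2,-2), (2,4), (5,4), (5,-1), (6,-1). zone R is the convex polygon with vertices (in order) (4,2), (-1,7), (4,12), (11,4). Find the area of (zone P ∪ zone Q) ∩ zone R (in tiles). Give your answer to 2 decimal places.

The region (zone P ∪ zone Q) ∩ zone R is the polygon with vertices (3,4), (3,8), (7,8), (7,2.857), (4,2), (2,4).
By the shoelace formula its area is 22.71.

22.71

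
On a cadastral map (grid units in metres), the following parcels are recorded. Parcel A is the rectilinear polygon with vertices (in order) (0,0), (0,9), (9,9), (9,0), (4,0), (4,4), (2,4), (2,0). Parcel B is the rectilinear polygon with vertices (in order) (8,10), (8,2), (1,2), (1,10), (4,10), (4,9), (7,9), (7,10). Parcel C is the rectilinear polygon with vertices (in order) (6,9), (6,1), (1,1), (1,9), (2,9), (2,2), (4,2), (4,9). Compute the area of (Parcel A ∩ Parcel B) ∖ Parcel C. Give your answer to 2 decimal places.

24.00

|Parcel A ∩ Parcel B| = 45.
|(Parcel A ∩ Parcel B) ∩ Parcel C| = 21.
|(Parcel A ∩ Parcel B) ∖ Parcel C| = 45 − 21 = 24.00.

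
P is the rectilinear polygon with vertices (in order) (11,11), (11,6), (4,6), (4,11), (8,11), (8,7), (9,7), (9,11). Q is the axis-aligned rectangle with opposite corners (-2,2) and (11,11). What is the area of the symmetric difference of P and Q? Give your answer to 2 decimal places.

|P| = 31, |Q| = 117, |P∩Q| = 31.
|P △ Q| = |P| + |Q| − 2·|P∩Q| = 31 + 117 − 62 = 86.00.

86.00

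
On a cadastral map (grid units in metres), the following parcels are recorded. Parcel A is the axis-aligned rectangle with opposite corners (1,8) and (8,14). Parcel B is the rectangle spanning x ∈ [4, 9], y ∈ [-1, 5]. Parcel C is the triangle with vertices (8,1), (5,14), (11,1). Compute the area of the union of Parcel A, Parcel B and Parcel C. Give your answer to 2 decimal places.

By inclusion–exclusion:
Individual areas: |Parcel A| = 42, |Parcel B| = 30, |Parcel C| = 19.5.
|Parcel A∩Parcel B| = 0 (no overlap).
|Parcel A∩Parcel C| = 4.1538.
|Parcel B∩Parcel C| = 5.8462.
|Parcel A∩Parcel B∩Parcel C| = 0.
|Parcel A ∪ Parcel B ∪ Parcel C| = 91.5 − 10 + 0 = 81.50.

81.50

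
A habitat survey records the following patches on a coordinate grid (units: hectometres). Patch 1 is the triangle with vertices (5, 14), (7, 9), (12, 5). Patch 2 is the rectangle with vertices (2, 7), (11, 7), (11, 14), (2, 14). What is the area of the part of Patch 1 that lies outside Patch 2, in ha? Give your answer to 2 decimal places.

0.94

|Patch 1| = 8.5, |Patch 1∩Patch 2| = 7.5556.
|Patch 1 ∖ Patch 2| = |Patch 1| − |Patch 1∩Patch 2| = 8.5 − 7.5556 = 0.94.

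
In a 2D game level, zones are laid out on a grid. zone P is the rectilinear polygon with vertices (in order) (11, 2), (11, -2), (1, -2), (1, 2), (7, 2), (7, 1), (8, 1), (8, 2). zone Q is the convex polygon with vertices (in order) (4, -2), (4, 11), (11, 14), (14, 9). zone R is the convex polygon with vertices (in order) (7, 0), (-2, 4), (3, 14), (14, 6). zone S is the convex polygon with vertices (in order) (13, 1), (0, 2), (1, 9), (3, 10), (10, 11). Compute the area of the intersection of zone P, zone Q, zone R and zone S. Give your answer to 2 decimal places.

The intersection is the polygon with vertices (4,2), (7,2), (7,1.462), (4,1.692).
By the shoelace formula its area is 1.27.

1.27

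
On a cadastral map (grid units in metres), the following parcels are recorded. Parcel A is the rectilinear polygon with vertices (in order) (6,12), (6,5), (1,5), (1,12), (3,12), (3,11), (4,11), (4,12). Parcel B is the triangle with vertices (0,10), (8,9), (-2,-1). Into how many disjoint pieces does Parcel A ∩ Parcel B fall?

Parcel A ∩ Parcel B is a single connected region.

1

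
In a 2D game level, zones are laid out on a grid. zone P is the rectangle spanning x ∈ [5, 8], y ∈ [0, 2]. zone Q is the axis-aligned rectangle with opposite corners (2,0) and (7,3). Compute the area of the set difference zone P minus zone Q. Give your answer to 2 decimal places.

|zone P∩zone Q|: x∈[5,7], y∈[0,2] → 2·2 = 4.
|zone P| = 6.
|zone P ∖ zone Q| = |zone P| − |zone P∩zone Q| = 6 − 4 = 2.00.

2.00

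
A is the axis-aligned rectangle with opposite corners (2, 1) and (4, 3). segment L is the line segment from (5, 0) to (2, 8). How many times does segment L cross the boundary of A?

The segment meets the boundary at (3.875,3), (4,2.667).

2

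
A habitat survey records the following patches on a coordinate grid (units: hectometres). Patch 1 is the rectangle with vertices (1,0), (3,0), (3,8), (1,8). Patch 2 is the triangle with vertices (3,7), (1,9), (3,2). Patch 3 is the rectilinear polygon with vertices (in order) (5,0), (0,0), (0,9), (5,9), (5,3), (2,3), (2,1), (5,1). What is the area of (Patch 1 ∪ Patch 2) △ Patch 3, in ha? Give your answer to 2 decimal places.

26.64

|Patch 1 ∪ Patch 2| = 16.3571.
|(Patch 1 ∪ Patch 2) ∩ Patch 3| = 14.3571.
|(Patch 1 ∪ Patch 2) △ Patch 3| = 16.3571 + 39 − 28.7143 = 26.64.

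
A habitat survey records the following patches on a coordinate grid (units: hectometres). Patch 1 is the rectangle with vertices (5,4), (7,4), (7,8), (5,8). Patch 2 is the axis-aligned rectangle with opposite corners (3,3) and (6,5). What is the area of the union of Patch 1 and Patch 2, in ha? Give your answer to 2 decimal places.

By inclusion–exclusion:
Individual areas: |Patch 1| = 8, |Patch 2| = 6.
|Patch 1∩Patch 2|: x∈[5,6], y∈[4,5] → 1·1 = 1.
|Patch 1 ∪ Patch 2| = 14 − 1 = 13.00.

13.00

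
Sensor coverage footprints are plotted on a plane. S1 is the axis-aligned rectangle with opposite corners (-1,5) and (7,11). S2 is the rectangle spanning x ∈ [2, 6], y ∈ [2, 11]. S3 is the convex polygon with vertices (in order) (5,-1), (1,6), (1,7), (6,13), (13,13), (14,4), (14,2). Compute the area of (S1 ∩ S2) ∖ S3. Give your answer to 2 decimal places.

3.27

|S1 ∩ S2| = 24.
|(S1 ∩ S2) ∩ S3| = 20.7333.
|(S1 ∩ S2) ∖ S3| = 24 − 20.7333 = 3.27.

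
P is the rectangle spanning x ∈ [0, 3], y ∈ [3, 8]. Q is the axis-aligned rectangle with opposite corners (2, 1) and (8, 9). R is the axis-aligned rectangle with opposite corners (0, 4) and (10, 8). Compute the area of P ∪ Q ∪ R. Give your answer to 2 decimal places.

66.00

By inclusion–exclusion:
Individual areas: |P| = 15, |Q| = 48, |R| = 40.
|P∩Q|: x∈[2,3], y∈[3,8] → 1·5 = 5.
|P∩R|: x∈[0,3], y∈[4,8] → 3·4 = 12.
|Q∩R|: x∈[2,8], y∈[4,8] → 6·4 = 24.
|P∩Q∩R| = 4.
|P ∪ Q ∪ R| = 103 − 41 + 4 = 66.00.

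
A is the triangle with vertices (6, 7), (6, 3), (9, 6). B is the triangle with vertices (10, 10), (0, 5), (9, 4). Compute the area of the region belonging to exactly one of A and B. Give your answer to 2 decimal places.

|A| = 6, |B| = 27.5, |A∩B| = 5.2.
|A △ B| = |A| + |B| − 2·|A∩B| = 6 + 27.5 − 10.4 = 23.10.

23.10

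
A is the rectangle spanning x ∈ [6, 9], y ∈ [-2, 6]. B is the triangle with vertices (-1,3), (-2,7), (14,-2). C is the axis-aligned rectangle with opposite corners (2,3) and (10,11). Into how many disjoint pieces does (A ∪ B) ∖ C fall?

(A ∪ B) ∖ C is a single connected region.

1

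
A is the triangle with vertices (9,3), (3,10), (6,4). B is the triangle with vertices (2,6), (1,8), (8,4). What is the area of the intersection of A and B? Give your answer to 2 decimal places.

The intersection is the polygon with vertices (5.2,5.6), (8,4), (5.6,4.8).
By the shoelace formula its area is 0.80.

0.80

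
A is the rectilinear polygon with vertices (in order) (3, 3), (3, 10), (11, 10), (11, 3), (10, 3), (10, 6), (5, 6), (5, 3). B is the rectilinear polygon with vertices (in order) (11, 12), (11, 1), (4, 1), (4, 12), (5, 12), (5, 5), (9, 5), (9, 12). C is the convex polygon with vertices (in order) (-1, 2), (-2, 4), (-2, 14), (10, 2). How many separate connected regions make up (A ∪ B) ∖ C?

(A ∪ B) ∖ C is a single connected region.

1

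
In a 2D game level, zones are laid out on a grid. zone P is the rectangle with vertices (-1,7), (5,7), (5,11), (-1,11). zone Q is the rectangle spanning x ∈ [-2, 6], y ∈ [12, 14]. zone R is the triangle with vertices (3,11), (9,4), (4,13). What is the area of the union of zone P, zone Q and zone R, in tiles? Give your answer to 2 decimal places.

By inclusion–exclusion:
Individual areas: |zone P| = 24, |zone Q| = 16, |zone R| = 9.5.
|zone P∩zone Q| = 0 (no overlap).
|zone P∩zone R| = 2.3333.
|zone Q∩zone R| = 0.5278.
|zone P∩zone Q∩zone R| = 0.
|zone P ∪ zone Q ∪ zone R| = 49.5 − 2.8611 + 0 = 46.64.

46.64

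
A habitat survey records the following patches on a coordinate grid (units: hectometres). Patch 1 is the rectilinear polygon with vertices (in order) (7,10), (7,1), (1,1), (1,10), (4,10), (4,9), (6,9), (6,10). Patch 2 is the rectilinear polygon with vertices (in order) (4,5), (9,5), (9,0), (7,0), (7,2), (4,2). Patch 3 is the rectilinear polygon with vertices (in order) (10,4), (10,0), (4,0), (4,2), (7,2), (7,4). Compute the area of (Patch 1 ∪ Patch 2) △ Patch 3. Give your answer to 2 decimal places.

|Patch 1 ∪ Patch 2| = 62.
|(Patch 1 ∪ Patch 2) ∩ Patch 3| = 11.
|(Patch 1 ∪ Patch 2) △ Patch 3| = 62 + 18 − 22 = 58.00.

58.00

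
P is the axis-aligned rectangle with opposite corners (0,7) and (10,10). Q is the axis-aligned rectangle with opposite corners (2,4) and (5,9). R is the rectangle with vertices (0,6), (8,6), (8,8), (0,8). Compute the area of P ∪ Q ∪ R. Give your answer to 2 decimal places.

44.00

By inclusion–exclusion:
Individual areas: |P| = 30, |Q| = 15, |R| = 16.
|P∩Q|: x∈[2,5], y∈[7,9] → 3·2 = 6.
|P∩R|: x∈[0,8], y∈[7,8] → 8·1 = 8.
|Q∩R|: x∈[2,5], y∈[6,8] → 3·2 = 6.
|P∩Q∩R| = 3.
|P ∪ Q ∪ R| = 61 − 20 + 3 = 44.00.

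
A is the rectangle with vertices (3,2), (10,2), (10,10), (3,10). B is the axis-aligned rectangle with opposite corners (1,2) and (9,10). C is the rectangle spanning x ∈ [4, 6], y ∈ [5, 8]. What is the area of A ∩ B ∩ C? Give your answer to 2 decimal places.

The intersection is the polygon with vertices (4,5), (4,8), (6,8), (6,5).
By the shoelace formula its area is 6.00.

6.00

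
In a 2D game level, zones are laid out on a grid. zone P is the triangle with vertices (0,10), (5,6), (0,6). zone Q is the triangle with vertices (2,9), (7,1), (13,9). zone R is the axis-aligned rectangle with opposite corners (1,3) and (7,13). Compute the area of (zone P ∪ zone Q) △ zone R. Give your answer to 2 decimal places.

|zone P ∪ zone Q| = 52.9875.
|(zone P ∪ zone Q) ∩ zone R| = 24.1375.
|(zone P ∪ zone Q) △ zone R| = 52.9875 + 60 − 48.275 = 64.71.

64.71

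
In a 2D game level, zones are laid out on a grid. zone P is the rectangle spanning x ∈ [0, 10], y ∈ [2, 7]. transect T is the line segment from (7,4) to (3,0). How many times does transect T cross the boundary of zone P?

The segment meets the boundary at (5,2).

1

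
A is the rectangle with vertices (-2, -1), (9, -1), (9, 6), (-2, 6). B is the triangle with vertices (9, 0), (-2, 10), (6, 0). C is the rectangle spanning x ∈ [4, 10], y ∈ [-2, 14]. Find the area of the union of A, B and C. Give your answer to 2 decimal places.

140.40

By inclusion–exclusion:
Individual areas: |A| = 77, |B| = 15, |C| = 96.
|A∩B| = 12.6.
|A∩C|: x∈[4,9], y∈[-1,6] → 5·7 = 35.
|B∩C| = 8.8636.
|A∩B∩C| = 8.8636.
|A ∪ B ∪ C| = 188 − 56.4636 + 8.8636 = 140.40.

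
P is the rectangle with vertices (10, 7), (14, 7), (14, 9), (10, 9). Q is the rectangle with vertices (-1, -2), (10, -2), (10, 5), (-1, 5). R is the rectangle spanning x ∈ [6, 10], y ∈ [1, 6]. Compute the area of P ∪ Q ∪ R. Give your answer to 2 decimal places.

By inclusion–exclusion:
Individual areas: |P| = 8, |Q| = 77, |R| = 20.
|P∩Q| = 0 (no overlap).
|P∩R| = 0 (no overlap).
|Q∩R|: x∈[6,10], y∈[1,5] → 4·4 = 16.
|P∩Q∩R| = 0.
|P ∪ Q ∪ R| = 105 − 16 + 0 = 89.00.

89.00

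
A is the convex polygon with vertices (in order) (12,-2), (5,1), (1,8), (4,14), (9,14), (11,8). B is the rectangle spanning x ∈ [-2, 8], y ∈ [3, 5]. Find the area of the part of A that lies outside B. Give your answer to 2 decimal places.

|A| = 113.5, |A∩B| = 9.4286.
|A ∖ B| = |A| − |A∩B| = 113.5 − 9.4286 = 104.07.

104.07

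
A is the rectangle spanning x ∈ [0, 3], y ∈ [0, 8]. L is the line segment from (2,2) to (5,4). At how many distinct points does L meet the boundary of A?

1

The segment meets the boundary at (3,2.667).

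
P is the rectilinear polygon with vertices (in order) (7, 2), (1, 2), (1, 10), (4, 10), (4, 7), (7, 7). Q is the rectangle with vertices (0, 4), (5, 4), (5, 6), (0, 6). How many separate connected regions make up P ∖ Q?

1

P ∖ Q is a single connected region.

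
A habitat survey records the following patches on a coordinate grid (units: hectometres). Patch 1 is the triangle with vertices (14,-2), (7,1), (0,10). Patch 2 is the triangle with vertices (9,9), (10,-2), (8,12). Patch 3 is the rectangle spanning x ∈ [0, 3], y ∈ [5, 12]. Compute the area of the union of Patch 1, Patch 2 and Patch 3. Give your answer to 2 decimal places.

By inclusion–exclusion:
Individual areas: |Patch 1| = 21, |Patch 2| = 4, |Patch 3| = 21.
|Patch 1∩Patch 2| = 0.2927.
|Patch 1∩Patch 3| = 1.9286.
|Patch 2∩Patch 3| = 0.
|Patch 1∩Patch 2∩Patch 3| = 0.
|Patch 1 ∪ Patch 2 ∪ Patch 3| = 46 − 2.2213 + 0 = 43.78.

43.78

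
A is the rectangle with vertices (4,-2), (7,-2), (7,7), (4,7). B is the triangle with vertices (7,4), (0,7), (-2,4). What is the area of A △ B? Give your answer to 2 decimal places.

36.64

|A| = 27, |B| = 13.5, |A∩B| = 1.9286.
|A △ B| = |A| + |B| − 2·|A∩B| = 27 + 13.5 − 3.8571 = 36.64.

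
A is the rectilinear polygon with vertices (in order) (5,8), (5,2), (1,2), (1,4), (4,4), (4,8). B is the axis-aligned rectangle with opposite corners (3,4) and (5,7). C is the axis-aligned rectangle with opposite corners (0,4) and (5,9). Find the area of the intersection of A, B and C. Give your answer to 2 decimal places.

3.00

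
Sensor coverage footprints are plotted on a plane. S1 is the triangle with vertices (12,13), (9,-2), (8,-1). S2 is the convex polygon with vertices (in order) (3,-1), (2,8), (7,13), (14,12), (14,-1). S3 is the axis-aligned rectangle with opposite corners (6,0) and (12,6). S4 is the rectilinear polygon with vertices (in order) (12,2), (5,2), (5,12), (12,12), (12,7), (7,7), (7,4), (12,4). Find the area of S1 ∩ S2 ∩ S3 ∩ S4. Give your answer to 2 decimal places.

The intersection is the polygon with vertices (9.8,2), (8.857,2), (9.429,4), (10.2,4).
By the shoelace formula its area is 1.71.

1.71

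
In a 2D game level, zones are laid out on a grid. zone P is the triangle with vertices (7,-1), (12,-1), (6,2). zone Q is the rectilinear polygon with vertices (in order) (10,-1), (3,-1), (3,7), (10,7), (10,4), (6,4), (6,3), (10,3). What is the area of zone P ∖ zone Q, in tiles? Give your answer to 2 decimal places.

|zone P| = 7.5, |zone P∩zone Q| = 6.5.
|zone P ∖ zone Q| = |zone P| − |zone P∩zone Q| = 7.5 − 6.5 = 1.00.

1.00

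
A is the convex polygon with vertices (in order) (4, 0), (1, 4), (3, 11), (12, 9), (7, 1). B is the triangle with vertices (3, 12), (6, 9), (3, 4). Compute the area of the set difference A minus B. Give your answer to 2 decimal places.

|A| = 72.5, |A∩B| = 11.3571.
|A ∖ B| = |A| − |A∩B| = 72.5 − 11.3571 = 61.14.

61.14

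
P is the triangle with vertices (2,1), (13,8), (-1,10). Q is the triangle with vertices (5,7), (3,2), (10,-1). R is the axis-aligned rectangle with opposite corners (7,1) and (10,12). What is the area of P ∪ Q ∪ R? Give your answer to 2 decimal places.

92.40

By inclusion–exclusion:
Individual areas: |P| = 60, |Q| = 20.5, |R| = 33.
|P∩Q| = 8.1341.
|P∩R| = 10.5195.
|Q∩R| = 2.45.
|P∩Q∩R| = 0.
|P ∪ Q ∪ R| = 113.5 − 21.1036 + 0 = 92.40.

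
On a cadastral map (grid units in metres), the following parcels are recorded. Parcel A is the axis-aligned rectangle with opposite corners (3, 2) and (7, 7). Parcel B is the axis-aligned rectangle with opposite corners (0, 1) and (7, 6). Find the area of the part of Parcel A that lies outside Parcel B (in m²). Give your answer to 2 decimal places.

|Parcel A∩Parcel B|: x∈[3,7], y∈[2,6] → 4·4 = 16.
|Parcel A| = 20.
|Parcel A ∖ Parcel B| = |Parcel A| − |Parcel A∩Parcel B| = 20 − 16 = 4.00.

4.00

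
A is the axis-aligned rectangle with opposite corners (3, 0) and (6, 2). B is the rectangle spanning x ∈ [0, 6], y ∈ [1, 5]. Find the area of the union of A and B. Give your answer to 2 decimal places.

By inclusion–exclusion:
Individual areas: |A| = 6, |B| = 24.
|A∩B|: x∈[3,6], y∈[1,2] → 3·1 = 3.
|A ∪ B| = 30 − 3 = 27.00.

27.00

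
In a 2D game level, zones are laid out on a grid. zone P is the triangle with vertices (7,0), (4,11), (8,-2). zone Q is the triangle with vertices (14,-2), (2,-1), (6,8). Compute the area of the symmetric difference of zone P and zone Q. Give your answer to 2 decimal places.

54.27

|zone P| = 2.5, |zone Q| = 56, |zone P∩zone Q| = 2.1141.
|zone P △ zone Q| = |zone P| + |zone Q| − 2·|zone P∩zone Q| = 2.5 + 56 − 4.2283 = 54.27.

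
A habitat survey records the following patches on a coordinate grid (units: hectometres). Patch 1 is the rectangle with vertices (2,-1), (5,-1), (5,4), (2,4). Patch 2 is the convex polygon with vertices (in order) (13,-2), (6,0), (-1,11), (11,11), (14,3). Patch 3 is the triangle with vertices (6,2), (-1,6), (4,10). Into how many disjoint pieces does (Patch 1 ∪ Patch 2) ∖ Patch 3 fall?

(Patch 1 ∪ Patch 2) ∖ Patch 3 is a single connected region.

1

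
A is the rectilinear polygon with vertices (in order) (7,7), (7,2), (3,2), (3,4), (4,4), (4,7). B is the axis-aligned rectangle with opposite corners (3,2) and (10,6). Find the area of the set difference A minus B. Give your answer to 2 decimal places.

|A| = 17, |A∩B| = 14.
|A ∖ B| = |A| − |A∩B| = 17 − 14 = 3.00.

3.00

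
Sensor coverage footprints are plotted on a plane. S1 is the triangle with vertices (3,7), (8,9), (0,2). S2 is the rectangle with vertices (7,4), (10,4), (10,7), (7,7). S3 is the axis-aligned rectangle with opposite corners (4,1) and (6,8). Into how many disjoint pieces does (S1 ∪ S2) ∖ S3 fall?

(S1 ∪ S2) ∖ S3 splits into 3 disjoint pieces (area 1, area 5.7, area 9).

3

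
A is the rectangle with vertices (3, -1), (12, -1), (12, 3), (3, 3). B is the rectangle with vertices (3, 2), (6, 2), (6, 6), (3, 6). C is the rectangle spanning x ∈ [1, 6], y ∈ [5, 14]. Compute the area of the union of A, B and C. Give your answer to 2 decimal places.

87.00

By inclusion–exclusion:
Individual areas: |A| = 36, |B| = 12, |C| = 45.
|A∩B|: x∈[3,6], y∈[2,3] → 3·1 = 3.
|A∩C| = 0 (no overlap).
|B∩C|: x∈[3,6], y∈[5,6] → 3·1 = 3.
|A∩B∩C| = 0.
|A ∪ B ∪ C| = 93 − 6 + 0 = 87.00.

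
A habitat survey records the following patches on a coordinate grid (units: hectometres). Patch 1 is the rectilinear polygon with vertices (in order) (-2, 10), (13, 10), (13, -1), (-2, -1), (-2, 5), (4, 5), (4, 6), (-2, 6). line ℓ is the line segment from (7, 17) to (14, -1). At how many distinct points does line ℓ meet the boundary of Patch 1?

2

The segment meets the boundary at (13,1.571), (9.722,10).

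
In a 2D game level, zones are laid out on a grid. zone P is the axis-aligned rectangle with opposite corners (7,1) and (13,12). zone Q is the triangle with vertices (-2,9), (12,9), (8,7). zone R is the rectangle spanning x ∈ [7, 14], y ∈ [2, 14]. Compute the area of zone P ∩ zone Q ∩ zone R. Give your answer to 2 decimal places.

The intersection is the polygon with vertices (12,9), (8,7), (7,7.2), (7,9).
By the shoelace formula its area is 5.90.

5.90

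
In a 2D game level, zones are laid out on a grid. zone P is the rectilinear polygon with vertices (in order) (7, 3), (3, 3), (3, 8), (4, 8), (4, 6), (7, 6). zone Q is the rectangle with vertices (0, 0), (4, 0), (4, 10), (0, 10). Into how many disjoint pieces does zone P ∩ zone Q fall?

zone P ∩ zone Q is a single connected region.

1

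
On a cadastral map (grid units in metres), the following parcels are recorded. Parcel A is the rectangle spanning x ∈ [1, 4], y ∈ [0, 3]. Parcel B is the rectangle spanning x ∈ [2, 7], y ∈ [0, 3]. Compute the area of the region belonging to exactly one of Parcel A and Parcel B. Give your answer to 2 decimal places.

|Parcel A∩Parcel B|: x∈[2,4], y∈[0,3] → 2·3 = 6.
|Parcel A △ Parcel B| = |Parcel A| + |Parcel B| − 2·|Parcel A∩Parcel B| = 9 + 15 − 12 = 12.00.

12.00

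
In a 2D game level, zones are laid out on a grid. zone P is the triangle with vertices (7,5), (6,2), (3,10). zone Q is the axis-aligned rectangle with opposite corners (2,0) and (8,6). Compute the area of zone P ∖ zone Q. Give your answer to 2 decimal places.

3.40

|zone P| = 8.5, |zone P∩zone Q| = 5.1.
|zone P ∖ zone Q| = |zone P| − |zone P∩zone Q| = 8.5 − 5.1 = 3.40.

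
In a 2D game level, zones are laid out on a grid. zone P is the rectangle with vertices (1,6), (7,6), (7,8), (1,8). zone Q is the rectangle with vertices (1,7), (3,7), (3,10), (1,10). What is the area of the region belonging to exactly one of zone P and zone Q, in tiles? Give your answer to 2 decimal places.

|zone P∩zone Q|: x∈[1,3], y∈[7,8] → 2·1 = 2.
|zone P △ zone Q| = |zone P| + |zone Q| − 2·|zone P∩zone Q| = 12 + 6 − 4 = 14.00.

14.00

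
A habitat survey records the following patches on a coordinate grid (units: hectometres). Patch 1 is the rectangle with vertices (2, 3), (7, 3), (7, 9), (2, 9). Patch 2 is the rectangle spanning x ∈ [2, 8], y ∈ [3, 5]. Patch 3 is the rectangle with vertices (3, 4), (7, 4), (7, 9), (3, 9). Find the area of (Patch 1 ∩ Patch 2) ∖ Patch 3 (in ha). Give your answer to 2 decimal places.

6.00

|Patch 1 ∩ Patch 2| = 10.
|(Patch 1 ∩ Patch 2) ∩ Patch 3| = 4.
|(Patch 1 ∩ Patch 2) ∖ Patch 3| = 10 − 4 = 6.00.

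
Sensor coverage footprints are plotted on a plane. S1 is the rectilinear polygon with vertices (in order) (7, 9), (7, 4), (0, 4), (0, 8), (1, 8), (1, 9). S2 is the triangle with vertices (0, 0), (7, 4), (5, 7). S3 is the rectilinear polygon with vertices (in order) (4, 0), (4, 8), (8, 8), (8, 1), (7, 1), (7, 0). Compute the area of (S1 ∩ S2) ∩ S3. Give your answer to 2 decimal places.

5.30

The region (S1 ∩ S2) ∩ S3 is the polygon with vertices (5,7), (7,4), (4,4), (4,5.6).
By the shoelace formula its area is 5.30.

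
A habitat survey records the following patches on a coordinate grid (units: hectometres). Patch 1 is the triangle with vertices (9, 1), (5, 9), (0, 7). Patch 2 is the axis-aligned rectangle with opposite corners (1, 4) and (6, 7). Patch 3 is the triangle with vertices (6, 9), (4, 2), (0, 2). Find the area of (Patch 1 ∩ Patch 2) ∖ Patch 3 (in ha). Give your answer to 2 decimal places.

|Patch 1 ∩ Patch 2| = 10.9167.
|(Patch 1 ∩ Patch 2) ∩ Patch 3| = 4.3539.
|(Patch 1 ∩ Patch 2) ∖ Patch 3| = 10.9167 − 4.3539 = 6.56.

6.56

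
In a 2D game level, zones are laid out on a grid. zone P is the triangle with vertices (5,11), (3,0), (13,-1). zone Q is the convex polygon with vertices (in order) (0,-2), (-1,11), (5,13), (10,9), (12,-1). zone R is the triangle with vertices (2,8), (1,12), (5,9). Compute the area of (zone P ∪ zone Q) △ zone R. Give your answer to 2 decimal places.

143.10

|zone P ∪ zone Q| = 149.5204.
|(zone P ∪ zone Q) ∩ zone R| = 6.4615.
|(zone P ∪ zone Q) △ zone R| = 149.5204 + 6.5 − 12.9231 = 143.10.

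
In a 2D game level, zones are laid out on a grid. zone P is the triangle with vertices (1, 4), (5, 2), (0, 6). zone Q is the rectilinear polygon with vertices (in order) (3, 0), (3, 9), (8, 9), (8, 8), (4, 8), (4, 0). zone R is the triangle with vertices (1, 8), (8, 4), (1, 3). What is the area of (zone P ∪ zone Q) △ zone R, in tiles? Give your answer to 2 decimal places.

23.15

|zone P ∪ zone Q| = 15.55.
|(zone P ∪ zone Q) ∩ zone R| = 4.9508.
|(zone P ∪ zone Q) △ zone R| = 15.55 + 17.5 − 9.9016 = 23.15.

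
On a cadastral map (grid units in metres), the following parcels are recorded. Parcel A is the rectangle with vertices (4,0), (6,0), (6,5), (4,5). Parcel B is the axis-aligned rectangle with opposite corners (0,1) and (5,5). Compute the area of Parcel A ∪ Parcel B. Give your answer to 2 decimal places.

By inclusion–exclusion:
Individual areas: |Parcel A| = 10, |Parcel B| = 20.
|Parcel A∩Parcel B|: x∈[4,5], y∈[1,5] → 1·4 = 4.
|Parcel A ∪ Parcel B| = 30 − 4 = 26.00.

26.00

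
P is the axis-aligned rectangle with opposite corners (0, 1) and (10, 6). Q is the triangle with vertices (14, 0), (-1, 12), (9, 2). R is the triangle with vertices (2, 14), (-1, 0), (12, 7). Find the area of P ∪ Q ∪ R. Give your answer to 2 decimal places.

106.86

By inclusion–exclusion:
Individual areas: |P| = 50, |Q| = 15, |R| = 80.5.
|P∩Q| = 7.3.
|P∩R| = 27.304.
|Q∩R| = 6.5283.
|P∩Q∩R| = 2.4931.
|P ∪ Q ∪ R| = 145.5 − 41.1323 + 2.4931 = 106.86.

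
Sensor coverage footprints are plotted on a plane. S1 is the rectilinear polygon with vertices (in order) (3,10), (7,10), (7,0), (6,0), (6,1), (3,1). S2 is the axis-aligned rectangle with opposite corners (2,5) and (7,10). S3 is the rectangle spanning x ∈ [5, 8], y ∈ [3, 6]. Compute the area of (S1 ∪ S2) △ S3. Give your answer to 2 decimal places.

39.00

|S1 ∪ S2| = 42.
|(S1 ∪ S2) ∩ S3| = 6.
|(S1 ∪ S2) △ S3| = 42 + 9 − 12 = 39.00.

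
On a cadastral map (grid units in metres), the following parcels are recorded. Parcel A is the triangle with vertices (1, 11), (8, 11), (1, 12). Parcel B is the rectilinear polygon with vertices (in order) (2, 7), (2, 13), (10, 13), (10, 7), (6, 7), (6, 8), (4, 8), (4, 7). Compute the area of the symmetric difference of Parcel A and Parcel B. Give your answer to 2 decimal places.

44.36

|Parcel A| = 3.5, |Parcel B| = 46, |Parcel A∩Parcel B| = 2.5714.
|Parcel A △ Parcel B| = |Parcel A| + |Parcel B| − 2·|Parcel A∩Parcel B| = 3.5 + 46 − 5.1429 = 44.36.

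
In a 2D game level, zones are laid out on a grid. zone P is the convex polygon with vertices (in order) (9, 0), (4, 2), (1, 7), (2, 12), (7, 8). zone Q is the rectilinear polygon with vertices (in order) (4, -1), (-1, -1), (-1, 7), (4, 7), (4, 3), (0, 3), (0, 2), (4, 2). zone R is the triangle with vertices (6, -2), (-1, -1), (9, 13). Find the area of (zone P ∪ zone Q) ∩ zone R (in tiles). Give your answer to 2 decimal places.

|zone P ∪ zone Q| = 77.8.
|(zone P ∪ zone Q) ∩ zone R| = 35.24.

35.24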